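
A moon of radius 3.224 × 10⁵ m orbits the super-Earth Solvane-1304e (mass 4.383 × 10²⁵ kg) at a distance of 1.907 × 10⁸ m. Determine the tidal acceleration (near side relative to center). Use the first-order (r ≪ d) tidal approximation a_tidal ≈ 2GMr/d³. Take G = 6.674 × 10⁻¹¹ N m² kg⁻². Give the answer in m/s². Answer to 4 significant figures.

2.720 × 10⁻⁴ m/s²

Δa = 2GMr/d³
   = 2 × (6.674 × 10⁻¹¹) × (4.383 × 10²⁵) × (3.224 × 10⁵) / (1.907 × 10⁸)³
   = 2.720 × 10⁻⁴ m/s²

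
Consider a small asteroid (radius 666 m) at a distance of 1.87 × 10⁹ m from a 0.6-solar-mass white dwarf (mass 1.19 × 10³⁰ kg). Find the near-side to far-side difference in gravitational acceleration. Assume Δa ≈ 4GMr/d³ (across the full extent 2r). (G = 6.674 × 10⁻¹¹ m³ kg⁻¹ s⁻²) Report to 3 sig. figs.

Near-to-far spans 2r, so the tidal difference is twice the near-to-center value: 4GMr/d³.
Δg = 4GMr/d³
   = 4 × (6.674 × 10⁻¹¹) × (1.19 × 10³⁰) × (666) / (1.87 × 10⁹)³
   = 3.24 × 10⁻⁵ m/s²

3.24 × 10⁻⁵ m/s²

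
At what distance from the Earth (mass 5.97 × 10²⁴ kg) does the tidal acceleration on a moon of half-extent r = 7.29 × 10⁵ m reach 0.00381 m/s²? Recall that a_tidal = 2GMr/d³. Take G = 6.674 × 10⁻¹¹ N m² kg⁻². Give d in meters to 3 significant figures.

5.34 × 10⁷ m

2GMr/d³ = a_tidal  ⇒  d = (2GMr / a_tidal)^(1/3)
d = (2 × 6.674×10⁻¹¹ × (5.97 × 10²⁴) × (7.29 × 10⁵) / (0.00381))^(1/3)
  = 5.34 × 10⁷ m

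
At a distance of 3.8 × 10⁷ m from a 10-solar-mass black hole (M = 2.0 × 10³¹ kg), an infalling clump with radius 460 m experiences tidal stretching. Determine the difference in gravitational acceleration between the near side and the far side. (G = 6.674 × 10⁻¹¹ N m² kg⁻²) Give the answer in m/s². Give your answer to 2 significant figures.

4.5 × 10¹ m/s²

The field gradient is 2GM/d³; across the full diameter 2r the difference is 4GMr/d³.
a_tidal = 4GMr/d³
        = 4 × (6.674 × 10⁻¹¹) × (2.0 × 10³¹) × (460) / (3.8 × 10⁷)³
        = 4.5 × 10¹ m/s²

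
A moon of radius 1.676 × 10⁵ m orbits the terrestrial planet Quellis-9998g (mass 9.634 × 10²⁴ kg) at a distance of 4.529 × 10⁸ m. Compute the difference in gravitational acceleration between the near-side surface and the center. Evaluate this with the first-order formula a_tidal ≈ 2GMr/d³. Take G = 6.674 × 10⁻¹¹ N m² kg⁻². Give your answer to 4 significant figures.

The tidal stretch is the gradient of GM/d² times the body's extent r, hence the 1/d³ dependence.
Δa = 2GMr/d³
   = 2 × (6.674 × 10⁻¹¹) × (9.634 × 10²⁴) × (1.676 × 10⁵) / (4.529 × 10⁸)³
   = 2.320 × 10⁻⁶ m/s²

2.320 × 10⁻⁶ m/s²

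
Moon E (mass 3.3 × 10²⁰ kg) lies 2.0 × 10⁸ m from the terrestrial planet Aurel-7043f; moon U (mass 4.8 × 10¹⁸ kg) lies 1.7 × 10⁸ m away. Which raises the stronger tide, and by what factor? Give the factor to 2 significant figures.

Moon E, by a factor of ≈ 42

Tidal stretch scales as M/d³; compute that for each body.
Moon E: (3.3 × 10²⁰) / (2.0 × 10⁸)³ = 4.125 × 10⁻⁵
Moon U: (4.8 × 10¹⁸) / (1.7 × 10⁸)³ = 9.770 × 10⁻⁷
Ratio (larger/smaller) = 42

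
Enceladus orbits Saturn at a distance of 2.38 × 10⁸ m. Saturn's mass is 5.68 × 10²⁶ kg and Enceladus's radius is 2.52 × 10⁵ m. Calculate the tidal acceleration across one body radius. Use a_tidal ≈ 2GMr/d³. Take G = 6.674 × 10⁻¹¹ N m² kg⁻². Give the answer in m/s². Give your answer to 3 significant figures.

1.42 × 10⁻³ m/s²

a_tidal = 2GMr/d³
        = 2 × (6.674 × 10⁻¹¹) × (5.68 × 10²⁶) × (2.52 × 10⁵) / (2.38 × 10⁸)³
        = 1.42 × 10⁻³ m/s²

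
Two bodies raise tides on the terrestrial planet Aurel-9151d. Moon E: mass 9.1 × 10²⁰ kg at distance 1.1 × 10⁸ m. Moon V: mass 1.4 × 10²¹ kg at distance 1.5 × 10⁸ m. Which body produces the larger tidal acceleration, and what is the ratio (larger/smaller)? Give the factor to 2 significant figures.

Compare M/d³ for the two perturbers:
Moon E: (9.1 × 10²⁰) / (1.1 × 10⁸)³ = 6.837 × 10⁻⁴
Moon V: (1.4 × 10²¹) / (1.5 × 10⁸)³ = 4.148 × 10⁻⁴
Ratio (larger/smaller) = 1.6

Moon E, by a factor of ≈ 1.6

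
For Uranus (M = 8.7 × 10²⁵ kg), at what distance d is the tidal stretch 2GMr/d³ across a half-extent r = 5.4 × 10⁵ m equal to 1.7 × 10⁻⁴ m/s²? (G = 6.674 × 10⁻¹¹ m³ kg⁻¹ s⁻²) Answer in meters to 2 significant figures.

3.3 × 10⁸ m

2GMr/d³ = a_tidal  ⇒  d = (2GMr / a_tidal)^(1/3)
d = (2 × 6.674×10⁻¹¹ × (8.7 × 10²⁵) × (5.4 × 10⁵) / (1.7 × 10⁻⁴))^(1/3)
  = 3.3 × 10⁸ m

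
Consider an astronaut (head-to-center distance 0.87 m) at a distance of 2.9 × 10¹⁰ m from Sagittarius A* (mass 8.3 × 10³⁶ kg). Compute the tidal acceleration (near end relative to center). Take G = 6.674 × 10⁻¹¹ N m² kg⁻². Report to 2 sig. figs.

4.0 × 10⁻⁵ m/s²

The tidal stretch is the gradient of GM/d² times the body's extent r, hence the 1/d³ dependence.
Δg = 2GMr/d³
   = 2 × (6.674 × 10⁻¹¹) × (8.3 × 10³⁶) × (0.87) / (2.9 × 10¹⁰)³
   = 4.0 × 10⁻⁵ m/s²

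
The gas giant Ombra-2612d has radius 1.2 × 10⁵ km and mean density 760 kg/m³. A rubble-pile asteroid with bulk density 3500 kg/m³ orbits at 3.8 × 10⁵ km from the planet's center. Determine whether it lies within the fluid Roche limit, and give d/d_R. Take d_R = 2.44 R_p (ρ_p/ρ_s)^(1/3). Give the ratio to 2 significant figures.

d_R = 2.44 × (1.2 × 10⁵ km) × (760/3500)^(1/3) = 1.760 × 10⁵ km
d/d_R = (3.8 × 10⁵) / (1.760 × 10⁵) = 2.2
Since d/d_R > 1, the body is outside the Roche limit.

outside; d/d_R ≈ 2.2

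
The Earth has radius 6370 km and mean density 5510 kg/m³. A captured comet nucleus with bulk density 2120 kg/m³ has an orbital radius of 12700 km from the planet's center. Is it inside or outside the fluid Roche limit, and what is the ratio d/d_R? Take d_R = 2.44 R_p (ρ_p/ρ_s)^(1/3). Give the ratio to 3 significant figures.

d_R = 2.44 × (6370 km) × (5510/2120)^(1/3) = 21370 km
d/d_R = (12700) / (21370) = 0.594
Since d/d_R < 1, the body is inside the Roche limit.

inside; d/d_R ≈ 0.594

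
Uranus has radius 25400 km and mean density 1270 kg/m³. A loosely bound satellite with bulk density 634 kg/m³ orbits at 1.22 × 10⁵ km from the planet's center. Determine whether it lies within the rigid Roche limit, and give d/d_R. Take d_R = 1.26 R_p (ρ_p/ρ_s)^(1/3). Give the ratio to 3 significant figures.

outside; d/d_R ≈ 3.02

d_R = 1.26 × (25400 km) × (1270/634)^(1/3) = 40340 km
d/d_R = (1.22 × 10⁵) / (40340) = 3.02
Since d/d_R > 1, the body is outside the Roche limit.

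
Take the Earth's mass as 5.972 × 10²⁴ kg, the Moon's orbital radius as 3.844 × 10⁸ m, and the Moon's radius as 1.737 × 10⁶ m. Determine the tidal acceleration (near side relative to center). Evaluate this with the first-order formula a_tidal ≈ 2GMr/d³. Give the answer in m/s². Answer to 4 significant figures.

2.438 × 10⁻⁵ m/s²

Differencing GM/(d−r)² and GM/d² to first order in r/d gives 2GMr/d³.
Δa = 2GMr/d³
   = 2 × (6.674 × 10⁻¹¹) × (5.972 × 10²⁴) × (1.737 × 10⁶) / (3.844 × 10⁸)³
   = 2.438 × 10⁻⁵ m/s²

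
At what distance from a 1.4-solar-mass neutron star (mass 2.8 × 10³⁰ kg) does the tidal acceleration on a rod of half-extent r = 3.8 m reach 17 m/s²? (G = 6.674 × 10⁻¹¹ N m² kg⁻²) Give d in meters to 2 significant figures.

4.4 × 10⁶ m

2GMr/d³ = a_tidal  ⇒  d = (2GMr / a_tidal)^(1/3)
d = (2 × 6.674×10⁻¹¹ × (2.8 × 10³⁰) × (3.8) / (17))^(1/3)
  = 4.4 × 10⁶ m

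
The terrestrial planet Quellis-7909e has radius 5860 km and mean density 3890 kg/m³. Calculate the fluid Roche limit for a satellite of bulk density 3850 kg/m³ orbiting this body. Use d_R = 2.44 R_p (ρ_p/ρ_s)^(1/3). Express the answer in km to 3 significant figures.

14300 km

d_R = 2.44 × 5860 km × (3890/3850)^(1/3)
    = 14300 km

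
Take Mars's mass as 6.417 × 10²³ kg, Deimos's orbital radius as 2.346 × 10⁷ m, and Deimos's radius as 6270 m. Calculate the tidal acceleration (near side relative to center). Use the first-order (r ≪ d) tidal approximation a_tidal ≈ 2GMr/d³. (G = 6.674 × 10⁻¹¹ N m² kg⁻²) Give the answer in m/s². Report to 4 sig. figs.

Differencing GM/(d−r)² and GM/d² to first order in r/d gives 2GMr/d³.
a_tidal = 2GMr/d³
        = 2 × (6.674 × 10⁻¹¹) × (6.417 × 10²³) × (6270) / (2.346 × 10⁷)³
        = 4.159 × 10⁻⁵ m/s²

4.159 × 10⁻⁵ m/s²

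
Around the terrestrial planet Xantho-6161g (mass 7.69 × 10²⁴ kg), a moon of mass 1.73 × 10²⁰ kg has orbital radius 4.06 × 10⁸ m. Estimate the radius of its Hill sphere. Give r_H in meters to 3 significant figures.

r_H ≈ a (m/3M)^(1/3)
    = (4.06 × 10⁸) × (1.73 × 10²⁰ / (3 × 7.69 × 10²⁴))^(1/3)
    = 7.95 × 10⁶ m

7.95 × 10⁶ m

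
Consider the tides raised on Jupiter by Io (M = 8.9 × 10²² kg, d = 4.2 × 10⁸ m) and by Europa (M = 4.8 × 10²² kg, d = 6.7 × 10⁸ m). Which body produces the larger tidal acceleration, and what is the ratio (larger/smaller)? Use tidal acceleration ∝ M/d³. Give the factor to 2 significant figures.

Io, by a factor of ≈ 7.5

Tidal acceleration ∝ M/d³, so compare M/d³ for each.
Io: (8.9 × 10²²) / (4.2 × 10⁸)³ = 1.201 × 10⁻³
Europa: (4.8 × 10²²) / (6.7 × 10⁸)³ = 1.596 × 10⁻⁴
Ratio (larger/smaller) = 7.5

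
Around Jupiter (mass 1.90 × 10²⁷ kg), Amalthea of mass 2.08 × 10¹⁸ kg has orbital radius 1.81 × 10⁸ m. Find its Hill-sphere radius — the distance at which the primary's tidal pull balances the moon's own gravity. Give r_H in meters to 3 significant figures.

1.29 × 10⁵ m

r_H ≈ a (m/3M)^(1/3)
    = (1.81 × 10⁸) × (2.08 × 10¹⁸ / (3 × 1.90 × 10²⁷))^(1/3)
    = 1.29 × 10⁵ m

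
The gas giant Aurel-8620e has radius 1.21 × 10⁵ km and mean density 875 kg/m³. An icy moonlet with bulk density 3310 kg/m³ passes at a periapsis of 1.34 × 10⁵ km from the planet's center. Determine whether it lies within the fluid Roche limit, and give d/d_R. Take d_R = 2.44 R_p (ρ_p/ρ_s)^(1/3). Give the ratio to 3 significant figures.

d_R = 2.44 × (1.21 × 10⁵ km) × (875/3310)^(1/3) = 1.895 × 10⁵ km
d/d_R = (1.34 × 10⁵) / (1.895 × 10⁵) = 0.707
Since d/d_R < 1, the body is inside the Roche limit.

inside; d/d_R ≈ 0.707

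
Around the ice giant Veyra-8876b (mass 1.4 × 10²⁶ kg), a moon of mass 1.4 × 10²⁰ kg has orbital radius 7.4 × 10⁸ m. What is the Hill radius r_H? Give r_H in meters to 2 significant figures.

5.1 × 10⁶ m

r_H ≈ a (m/3M)^(1/3)
    = (7.4 × 10⁸) × (1.4 × 10²⁰ / (3 × 1.4 × 10²⁶))^(1/3)
    = 5.1 × 10⁶ m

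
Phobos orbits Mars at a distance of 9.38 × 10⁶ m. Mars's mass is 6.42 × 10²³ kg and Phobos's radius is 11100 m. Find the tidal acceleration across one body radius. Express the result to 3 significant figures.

a_tidal = 2GMr/d³
        = 2 × (6.674 × 10⁻¹¹) × (6.42 × 10²³) × (11100) / (9.38 × 10⁶)³
        = 1.15 × 10⁻³ m/s²

1.15 × 10⁻³ m/s²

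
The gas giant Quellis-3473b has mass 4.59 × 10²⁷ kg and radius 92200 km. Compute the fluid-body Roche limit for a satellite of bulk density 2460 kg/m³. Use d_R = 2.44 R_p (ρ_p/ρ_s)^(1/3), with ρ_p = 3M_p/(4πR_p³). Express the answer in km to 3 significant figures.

1.86 × 10⁵ km

ρ_p = 3M_p/(4πR_p³) = 3 × (4.59 × 10²⁷) / (4π × (9.22 × 10⁷ m)³) = 1400 kg/m³
d_R = 2.44 × 92200 km × (1400/2460)^(1/3)
    = 1.86 × 10⁵ km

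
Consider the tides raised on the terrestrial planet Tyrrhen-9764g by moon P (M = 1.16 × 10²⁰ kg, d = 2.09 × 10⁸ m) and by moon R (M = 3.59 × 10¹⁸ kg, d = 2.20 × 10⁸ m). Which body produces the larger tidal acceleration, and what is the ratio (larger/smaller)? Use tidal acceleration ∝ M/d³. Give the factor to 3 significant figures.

Moon P, by a factor of ≈ 37.7

Tidal stretch scales as M/d³; compute that for each body.
Moon P: (1.16 × 10²⁰) / (2.09 × 10⁸)³ = 1.271 × 10⁻⁵
Moon R: (3.59 × 10¹⁸) / (2.20 × 10⁸)³ = 3.372 × 10⁻⁷
Ratio (larger/smaller) = 37.7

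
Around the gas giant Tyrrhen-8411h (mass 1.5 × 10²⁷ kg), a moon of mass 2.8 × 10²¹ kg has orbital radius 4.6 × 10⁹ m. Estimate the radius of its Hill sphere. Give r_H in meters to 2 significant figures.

r_H ≈ a (m/3M)^(1/3)
    = (4.6 × 10⁹) × (2.8 × 10²¹ / (3 × 1.5 × 10²⁷))^(1/3)
    = 3.9 × 10⁷ m

3.9 × 10⁷ m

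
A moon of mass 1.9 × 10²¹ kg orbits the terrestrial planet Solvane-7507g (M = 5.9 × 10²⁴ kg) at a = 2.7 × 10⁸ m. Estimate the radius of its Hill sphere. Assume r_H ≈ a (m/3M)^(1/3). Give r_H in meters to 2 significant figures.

1.3 × 10⁷ m

r_H ≈ a (m/3M)^(1/3)
    = (2.7 × 10⁸) × (1.9 × 10²¹ / (3 × 5.9 × 10²⁴))^(1/3)
    = 1.3 × 10⁷ m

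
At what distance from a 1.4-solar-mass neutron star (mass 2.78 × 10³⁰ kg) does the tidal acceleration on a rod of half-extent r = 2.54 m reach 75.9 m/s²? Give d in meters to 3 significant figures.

2GMr/d³ = a_tidal  ⇒  d = (2GMr / a_tidal)^(1/3)
d = (2 × 6.674×10⁻¹¹ × (2.78 × 10³⁰) × (2.54) / (75.9))^(1/3)
  = 2.32 × 10⁶ m

2.32 × 10⁶ m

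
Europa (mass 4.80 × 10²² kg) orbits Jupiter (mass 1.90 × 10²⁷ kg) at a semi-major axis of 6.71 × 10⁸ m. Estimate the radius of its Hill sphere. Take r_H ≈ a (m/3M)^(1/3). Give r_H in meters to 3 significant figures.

r_H ≈ a (m/3M)^(1/3)
    = (6.71 × 10⁸) × (4.80 × 10²² / (3 × 1.90 × 10²⁷))^(1/3)
    = 1.37 × 10⁷ m

1.37 × 10⁷ m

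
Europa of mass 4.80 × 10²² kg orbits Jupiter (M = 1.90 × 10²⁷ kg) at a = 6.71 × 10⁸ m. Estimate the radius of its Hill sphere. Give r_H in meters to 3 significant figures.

1.37 × 10⁷ m

r_H ≈ a (m/3M)^(1/3)
    = (6.71 × 10⁸) × (4.80 × 10²² / (3 × 1.90 × 10²⁷))^(1/3)
    = 1.37 × 10⁷ m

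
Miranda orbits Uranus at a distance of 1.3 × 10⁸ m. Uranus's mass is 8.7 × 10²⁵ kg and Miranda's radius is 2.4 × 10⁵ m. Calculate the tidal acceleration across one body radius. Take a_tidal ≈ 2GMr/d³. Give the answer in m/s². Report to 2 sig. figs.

1.3 × 10⁻³ m/s²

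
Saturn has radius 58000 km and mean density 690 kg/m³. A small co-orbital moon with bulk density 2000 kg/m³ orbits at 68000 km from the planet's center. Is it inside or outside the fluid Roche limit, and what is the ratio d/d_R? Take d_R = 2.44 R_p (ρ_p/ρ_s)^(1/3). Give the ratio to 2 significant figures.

inside; d/d_R ≈ 0.69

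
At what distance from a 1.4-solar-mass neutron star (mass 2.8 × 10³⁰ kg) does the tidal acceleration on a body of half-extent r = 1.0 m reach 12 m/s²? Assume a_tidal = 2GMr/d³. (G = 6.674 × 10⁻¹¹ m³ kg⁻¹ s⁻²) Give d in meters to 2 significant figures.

2GMr/d³ = a_tidal  ⇒  d = (2GMr / a_tidal)^(1/3)
d = (2 × 6.674×10⁻¹¹ × (2.8 × 10³⁰) × (1.0) / (12))^(1/3)
  = 3.1 × 10⁶ m

3.1 × 10⁶ m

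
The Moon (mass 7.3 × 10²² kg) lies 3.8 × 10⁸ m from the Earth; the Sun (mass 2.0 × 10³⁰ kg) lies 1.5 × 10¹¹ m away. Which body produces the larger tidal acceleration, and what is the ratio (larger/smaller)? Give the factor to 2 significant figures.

Tidal acceleration ∝ M/d³, so compare M/d³ for each.
The Moon: (7.3 × 10²²) / (3.8 × 10⁸)³ = 1.330 × 10⁻³
The Sun: (2.0 × 10³⁰) / (1.5 × 10¹¹)³ = 5.926 × 10⁻⁴
Ratio (larger/smaller) = 2.2

The Moon, by a factor of ≈ 2.2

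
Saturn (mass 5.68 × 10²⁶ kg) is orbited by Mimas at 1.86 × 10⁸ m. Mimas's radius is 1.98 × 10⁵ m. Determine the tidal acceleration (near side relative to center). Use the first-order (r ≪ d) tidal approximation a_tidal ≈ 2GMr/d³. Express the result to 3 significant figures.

a_tidal = 2GMr/d³
        = 2 × (6.674 × 10⁻¹¹) × (5.68 × 10²⁶) × (1.98 × 10⁵) / (1.86 × 10⁸)³
        = 2.33 × 10⁻³ m/s²

2.33 × 10⁻³ m/s²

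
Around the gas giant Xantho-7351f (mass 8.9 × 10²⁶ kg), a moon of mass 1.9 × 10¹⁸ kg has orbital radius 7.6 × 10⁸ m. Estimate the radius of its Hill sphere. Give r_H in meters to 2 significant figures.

6.8 × 10⁵ m

r_H ≈ a (m/3M)^(1/3)
    = (7.6 × 10⁸) × (1.9 × 10¹⁸ / (3 × 8.9 × 10²⁶))^(1/3)
    = 6.8 × 10⁵ m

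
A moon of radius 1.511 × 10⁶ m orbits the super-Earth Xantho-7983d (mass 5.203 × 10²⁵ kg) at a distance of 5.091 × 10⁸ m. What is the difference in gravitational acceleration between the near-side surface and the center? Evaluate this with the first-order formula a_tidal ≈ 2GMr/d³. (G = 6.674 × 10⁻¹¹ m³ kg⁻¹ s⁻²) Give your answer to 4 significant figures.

7.953 × 10⁻⁵ m/s²

Differencing GM/(d−r)² and GM/d² to first order in r/d gives 2GMr/d³.
Δa = 2GMr/d³
   = 2 × (6.674 × 10⁻¹¹) × (5.203 × 10²⁵) × (1.511 × 10⁶) / (5.091 × 10⁸)³
   = 7.953 × 10⁻⁵ m/s²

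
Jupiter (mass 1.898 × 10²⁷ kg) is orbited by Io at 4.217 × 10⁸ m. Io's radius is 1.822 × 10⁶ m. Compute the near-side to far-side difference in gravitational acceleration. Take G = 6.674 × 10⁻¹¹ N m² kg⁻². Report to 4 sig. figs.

1.231 × 10⁻² m/s²

Δg = 4GMr/d³
   = 4 × (6.674 × 10⁻¹¹) × (1.898 × 10²⁷) × (1.822 × 10⁶) / (4.217 × 10⁸)³
   = 1.231 × 10⁻² m/s²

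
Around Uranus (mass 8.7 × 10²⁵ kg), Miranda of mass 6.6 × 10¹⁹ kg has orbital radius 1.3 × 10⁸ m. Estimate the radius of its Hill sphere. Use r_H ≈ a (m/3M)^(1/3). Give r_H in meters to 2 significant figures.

8.2 × 10⁵ m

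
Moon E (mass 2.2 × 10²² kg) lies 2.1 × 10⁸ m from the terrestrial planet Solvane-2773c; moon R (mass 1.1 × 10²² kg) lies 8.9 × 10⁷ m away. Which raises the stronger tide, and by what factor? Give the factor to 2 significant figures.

The tide-raising term goes as M/d³ (the gradient of a 1/d² field).
Moon E: (2.2 × 10²²) / (2.1 × 10⁸)³ = 2.376 × 10⁻³
Moon R: (1.1 × 10²²) / (8.9 × 10⁷)³ = 1.560 × 10⁻²
Ratio (larger/smaller) = 6.6

Moon R, by a factor of ≈ 6.6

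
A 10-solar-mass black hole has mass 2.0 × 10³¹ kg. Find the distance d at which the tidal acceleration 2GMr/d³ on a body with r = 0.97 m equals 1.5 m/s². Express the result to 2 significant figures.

2GMr/d³ = a_tidal  ⇒  d = (2GMr / a_tidal)^(1/3)
d = (2 × 6.674×10⁻¹¹ × (2.0 × 10³¹) × (0.97) / (1.5))^(1/3)
  = 1.2 × 10⁷ m

1.2 × 10⁷ m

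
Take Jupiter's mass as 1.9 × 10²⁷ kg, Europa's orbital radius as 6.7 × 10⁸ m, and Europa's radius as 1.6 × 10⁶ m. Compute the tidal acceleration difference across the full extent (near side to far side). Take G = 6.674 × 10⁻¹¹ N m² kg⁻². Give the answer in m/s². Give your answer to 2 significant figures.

2.7 × 10⁻³ m/s²

Δg = 4GMr/d³
   = 4 × (6.674 × 10⁻¹¹) × (1.9 × 10²⁷) × (1.6 × 10⁶) / (6.7 × 10⁸)³
   = 2.7 × 10⁻³ m/s²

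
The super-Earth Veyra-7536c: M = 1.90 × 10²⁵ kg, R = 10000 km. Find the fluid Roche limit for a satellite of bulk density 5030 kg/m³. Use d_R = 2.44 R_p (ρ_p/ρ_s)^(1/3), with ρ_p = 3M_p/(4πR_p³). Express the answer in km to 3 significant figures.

23600 km

ρ_p = 3M_p/(4πR_p³) = 3 × (1.90 × 10²⁵) / (4π × (1.00 × 10⁷ m)³) = 4540 kg/m³
d_R = 2.44 × 10000 km × (4540/5030)^(1/3)
    = 23600 km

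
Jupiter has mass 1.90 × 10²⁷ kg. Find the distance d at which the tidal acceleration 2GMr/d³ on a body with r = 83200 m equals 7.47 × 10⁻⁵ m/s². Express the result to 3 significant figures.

2GMr/d³ = a_tidal  ⇒  d = (2GMr / a_tidal)^(1/3)
d = (2 × 6.674×10⁻¹¹ × (1.90 × 10²⁷) × (83200) / (7.47 × 10⁻⁵))^(1/3)
  = 6.56 × 10⁸ m

6.56 × 10⁸ m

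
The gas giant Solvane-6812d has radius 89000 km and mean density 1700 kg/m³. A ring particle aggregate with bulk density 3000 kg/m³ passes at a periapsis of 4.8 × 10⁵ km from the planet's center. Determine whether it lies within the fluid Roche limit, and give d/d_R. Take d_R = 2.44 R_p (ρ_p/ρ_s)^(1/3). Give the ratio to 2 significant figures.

d_R = 2.44 × (89000 km) × (1700/3000)^(1/3) = 1.797 × 10⁵ km
d/d_R = (4.8 × 10⁵) / (1.797 × 10⁵) = 2.7
Since d/d_R > 1, the body is outside the Roche limit.

outside; d/d_R ≈ 2.7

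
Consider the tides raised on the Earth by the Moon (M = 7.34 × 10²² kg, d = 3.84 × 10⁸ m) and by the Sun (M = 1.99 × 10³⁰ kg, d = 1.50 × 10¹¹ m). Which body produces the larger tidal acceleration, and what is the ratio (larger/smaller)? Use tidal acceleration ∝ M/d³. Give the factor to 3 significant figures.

Tidal stretch scales as M/d³; compute that for each body.
The Moon: (7.34 × 10²²) / (3.84 × 10⁸)³ = 1.296 × 10⁻³
The Sun: (1.99 × 10³⁰) / (1.50 × 10¹¹)³ = 5.896 × 10⁻⁴
Ratio (larger/smaller) = 2.20

The Moon, by a factor of ≈ 2.20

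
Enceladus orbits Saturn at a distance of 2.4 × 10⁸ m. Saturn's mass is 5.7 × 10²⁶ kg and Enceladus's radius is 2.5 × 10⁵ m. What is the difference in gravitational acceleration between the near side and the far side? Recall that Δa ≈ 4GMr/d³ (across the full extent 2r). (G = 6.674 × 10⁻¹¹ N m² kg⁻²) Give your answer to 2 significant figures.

Δa = 4GMr/d³
   = 4 × (6.674 × 10⁻¹¹) × (5.7 × 10²⁶) × (2.5 × 10⁵) / (2.4 × 10⁸)³
   = 2.8 × 10⁻³ m/s²

2.8 × 10⁻³ m/s²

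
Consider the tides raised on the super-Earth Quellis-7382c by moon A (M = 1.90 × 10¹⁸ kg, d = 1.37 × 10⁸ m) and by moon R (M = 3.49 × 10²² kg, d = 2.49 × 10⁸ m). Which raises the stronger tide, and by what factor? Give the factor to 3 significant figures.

The tide-raising term goes as M/d³ (the gradient of a 1/d² field).
Moon A: (1.90 × 10¹⁸) / (1.37 × 10⁸)³ = 7.389 × 10⁻⁷
Moon R: (3.49 × 10²²) / (2.49 × 10⁸)³ = 2.261 × 10⁻³
Ratio (larger/smaller) = 3060

Moon R, by a factor of ≈ 3060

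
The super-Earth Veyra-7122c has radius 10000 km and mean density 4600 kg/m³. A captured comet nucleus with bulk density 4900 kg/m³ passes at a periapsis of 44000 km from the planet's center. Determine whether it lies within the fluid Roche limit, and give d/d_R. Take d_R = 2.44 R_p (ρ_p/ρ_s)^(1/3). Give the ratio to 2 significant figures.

outside; d/d_R ≈ 1.8

d_R = 2.44 × (10000 km) × (4600/4900)^(1/3) = 23890 km
d/d_R = (44000) / (23890) = 1.8
Since d/d_R > 1, the body is outside the Roche limit.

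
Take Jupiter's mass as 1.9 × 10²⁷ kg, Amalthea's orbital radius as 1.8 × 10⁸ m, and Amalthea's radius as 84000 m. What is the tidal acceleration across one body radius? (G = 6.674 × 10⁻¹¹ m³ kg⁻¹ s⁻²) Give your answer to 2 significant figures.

Since r ≪ d, expand the inverse-square field across one radius to get the leading 2GMr/d³ term.
a_tidal = 2GMr/d³
        = 2 × (6.674 × 10⁻¹¹) × (1.9 × 10²⁷) × (84000) / (1.8 × 10⁸)³
        = 3.7 × 10⁻³ m/s²

3.7 × 10⁻³ m/s²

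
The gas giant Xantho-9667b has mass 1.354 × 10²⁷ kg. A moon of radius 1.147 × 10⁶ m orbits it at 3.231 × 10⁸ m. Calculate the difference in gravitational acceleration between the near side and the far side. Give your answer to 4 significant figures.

Differencing GM/(d−r)² and GM/(d+r)² to first order in r/d gives 4GMr/d³.
Δa = 4GMr/d³
   = 4 × (6.674 × 10⁻¹¹) × (1.354 × 10²⁷) × (1.147 × 10⁶) / (3.231 × 10⁸)³
   = 1.229 × 10⁻² m/s²

1.229 × 10⁻² m/s²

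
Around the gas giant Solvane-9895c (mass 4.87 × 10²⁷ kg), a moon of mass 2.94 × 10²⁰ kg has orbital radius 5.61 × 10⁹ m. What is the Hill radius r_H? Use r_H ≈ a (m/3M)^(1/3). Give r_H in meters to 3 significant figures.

1.53 × 10⁷ m

r_H ≈ a (m/3M)^(1/3)
    = (5.61 × 10⁹) × (2.94 × 10²⁰ / (3 × 4.87 × 10²⁷))^(1/3)
    = 1.53 × 10⁷ m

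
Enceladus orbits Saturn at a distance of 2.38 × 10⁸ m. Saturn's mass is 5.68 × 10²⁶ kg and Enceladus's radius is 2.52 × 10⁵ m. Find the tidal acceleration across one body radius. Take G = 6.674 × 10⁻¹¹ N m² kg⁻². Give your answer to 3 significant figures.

Δa = 2GMr/d³
   = 2 × (6.674 × 10⁻¹¹) × (5.68 × 10²⁶) × (2.52 × 10⁵) / (2.38 × 10⁸)³
   = 1.42 × 10⁻³ m/s²

1.42 × 10⁻³ m/s²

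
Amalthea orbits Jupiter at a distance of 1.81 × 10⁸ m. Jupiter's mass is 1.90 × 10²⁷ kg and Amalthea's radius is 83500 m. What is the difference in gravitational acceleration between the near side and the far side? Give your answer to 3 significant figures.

7.14 × 10⁻³ m/s²

Δg = 4GMr/d³
   = 4 × (6.674 × 10⁻¹¹) × (1.90 × 10²⁷) × (83500) / (1.81 × 10⁸)³
   = 7.14 × 10⁻³ m/s²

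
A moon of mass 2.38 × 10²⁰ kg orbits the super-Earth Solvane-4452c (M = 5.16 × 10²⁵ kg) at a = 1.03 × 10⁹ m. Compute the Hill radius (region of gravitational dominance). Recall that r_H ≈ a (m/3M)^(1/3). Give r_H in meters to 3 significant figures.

r_H ≈ a (m/3M)^(1/3)
    = (1.03 × 10⁹) × (2.38 × 10²⁰ / (3 × 5.16 × 10²⁵))^(1/3)
    = 1.19 × 10⁷ m

1.19 × 10⁷ m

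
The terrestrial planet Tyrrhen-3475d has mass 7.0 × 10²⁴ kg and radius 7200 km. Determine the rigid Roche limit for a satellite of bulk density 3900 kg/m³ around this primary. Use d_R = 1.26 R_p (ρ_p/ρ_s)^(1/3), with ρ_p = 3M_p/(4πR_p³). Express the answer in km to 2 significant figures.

9500 km

ρ_p = 3M_p/(4πR_p³) = 3 × (7.0 × 10²⁴) / (4π × (7.2 × 10⁶ m)³) = 4500 kg/m³
d_R = 1.26 × 7200 km × (4500/3900)^(1/3)
    = 9500 km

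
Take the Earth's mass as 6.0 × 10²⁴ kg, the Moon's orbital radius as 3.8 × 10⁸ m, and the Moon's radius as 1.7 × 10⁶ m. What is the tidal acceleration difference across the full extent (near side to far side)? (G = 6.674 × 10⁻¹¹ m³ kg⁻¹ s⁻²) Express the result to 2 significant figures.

5.0 × 10⁻⁵ m/s²

The field gradient is 2GM/d³; across the full diameter 2r the difference is 4GMr/d³.
Δa = 4GMr/d³
   = 4 × (6.674 × 10⁻¹¹) × (6.0 × 10²⁴) × (1.7 × 10⁶) / (3.8 × 10⁸)³
   = 5.0 × 10⁻⁵ m/s²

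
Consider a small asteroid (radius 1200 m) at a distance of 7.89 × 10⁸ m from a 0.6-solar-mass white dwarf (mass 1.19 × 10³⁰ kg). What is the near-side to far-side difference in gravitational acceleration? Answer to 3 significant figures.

7.76 × 10⁻⁴ m/s²

The field gradient is 2GM/d³; across the full diameter 2r the difference is 4GMr/d³.
Δa = 4GMr/d³
   = 4 × (6.674 × 10⁻¹¹) × (1.19 × 10³⁰) × (1200) / (7.89 × 10⁸)³
   = 7.76 × 10⁻⁴ m/s²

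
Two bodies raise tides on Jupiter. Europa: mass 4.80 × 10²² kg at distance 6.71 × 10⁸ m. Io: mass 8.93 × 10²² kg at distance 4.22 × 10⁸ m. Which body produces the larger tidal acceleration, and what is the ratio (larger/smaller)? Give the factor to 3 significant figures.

The tide-raising term goes as M/d³ (the gradient of a 1/d² field).
Europa: (4.80 × 10²²) / (6.71 × 10⁸)³ = 1.589 × 10⁻⁴
Io: (8.93 × 10²²) / (4.22 × 10⁸)³ = 1.188 × 10⁻³
Ratio (larger/smaller) = 7.48

Io, by a factor of ≈ 7.48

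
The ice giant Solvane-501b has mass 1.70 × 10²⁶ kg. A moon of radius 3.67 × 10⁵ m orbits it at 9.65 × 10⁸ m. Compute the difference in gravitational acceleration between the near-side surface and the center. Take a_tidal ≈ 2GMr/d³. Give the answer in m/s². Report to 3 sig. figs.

9.27 × 10⁻⁶ m/s²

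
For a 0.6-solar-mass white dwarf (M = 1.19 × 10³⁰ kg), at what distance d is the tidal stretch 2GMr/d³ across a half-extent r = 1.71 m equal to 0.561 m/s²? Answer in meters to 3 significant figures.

7.85 × 10⁶ m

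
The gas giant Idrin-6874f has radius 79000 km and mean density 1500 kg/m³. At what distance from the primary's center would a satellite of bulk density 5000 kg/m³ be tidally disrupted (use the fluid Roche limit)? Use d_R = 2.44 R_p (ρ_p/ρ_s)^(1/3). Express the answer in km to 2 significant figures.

1.3 × 10⁵ km

d_R = 2.44 × 79000 km × (1500/5000)^(1/3)
    = 1.3 × 10⁵ km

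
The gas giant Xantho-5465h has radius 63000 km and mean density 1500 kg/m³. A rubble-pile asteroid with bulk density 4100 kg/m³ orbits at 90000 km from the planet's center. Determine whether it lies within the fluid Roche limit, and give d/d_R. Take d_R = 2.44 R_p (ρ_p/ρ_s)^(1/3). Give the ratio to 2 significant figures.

d_R = 2.44 × (63000 km) × (1500/4100)^(1/3) = 1.099 × 10⁵ km
d/d_R = (90000) / (1.099 × 10⁵) = 0.82
Since d/d_R < 1, the body is inside the Roche limit.

inside; d/d_R ≈ 0.82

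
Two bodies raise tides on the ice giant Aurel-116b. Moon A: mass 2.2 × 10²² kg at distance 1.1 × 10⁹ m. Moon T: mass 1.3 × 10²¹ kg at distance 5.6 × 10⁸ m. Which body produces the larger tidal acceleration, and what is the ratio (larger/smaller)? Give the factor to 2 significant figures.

Moon A, by a factor of ≈ 2.2

Tidal stretch scales as M/d³; compute that for each body.
Moon A: (2.2 × 10²²) / (1.1 × 10⁹)³ = 1.653 × 10⁻⁵
Moon T: (1.3 × 10²¹) / (5.6 × 10⁸)³ = 7.403 × 10⁻⁶
Ratio (larger/smaller) = 2.2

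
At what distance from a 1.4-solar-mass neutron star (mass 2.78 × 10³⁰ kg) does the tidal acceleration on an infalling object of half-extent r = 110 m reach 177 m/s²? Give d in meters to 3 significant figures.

6.13 × 10⁶ m

2GMr/d³ = a_tidal  ⇒  d = (2GMr / a_tidal)^(1/3)
d = (2 × 6.674×10⁻¹¹ × (2.78 × 10³⁰) × (110) / (177))^(1/3)
  = 6.13 × 10⁶ m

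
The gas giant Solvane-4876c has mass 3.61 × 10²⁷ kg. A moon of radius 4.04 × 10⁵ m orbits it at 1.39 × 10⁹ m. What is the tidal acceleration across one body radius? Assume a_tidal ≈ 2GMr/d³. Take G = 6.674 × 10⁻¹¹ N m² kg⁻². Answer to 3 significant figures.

a_tidal = 2GMr/d³
        = 2 × (6.674 × 10⁻¹¹) × (3.61 × 10²⁷) × (4.04 × 10⁵) / (1.39 × 10⁹)³
        = 7.25 × 10⁻⁵ m/s²

7.25 × 10⁻⁵ m/s²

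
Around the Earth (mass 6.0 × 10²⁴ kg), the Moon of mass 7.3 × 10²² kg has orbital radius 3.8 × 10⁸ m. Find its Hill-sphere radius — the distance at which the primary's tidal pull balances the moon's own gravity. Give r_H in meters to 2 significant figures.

6.1 × 10⁷ m

r_H ≈ a (m/3M)^(1/3)
    = (3.8 × 10⁸) × (7.3 × 10²² / (3 × 6.0 × 10²⁴))^(1/3)
    = 6.1 × 10⁷ m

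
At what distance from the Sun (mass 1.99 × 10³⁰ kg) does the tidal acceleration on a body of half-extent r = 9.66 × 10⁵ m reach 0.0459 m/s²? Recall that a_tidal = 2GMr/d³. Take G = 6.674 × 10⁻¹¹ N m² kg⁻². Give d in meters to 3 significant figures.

1.77 × 10⁹ m

2GMr/d³ = a_tidal  ⇒  d = (2GMr / a_tidal)^(1/3)
d = (2 × 6.674×10⁻¹¹ × (1.99 × 10³⁰) × (9.66 × 10⁵) / (0.0459))^(1/3)
  = 1.77 × 10⁹ m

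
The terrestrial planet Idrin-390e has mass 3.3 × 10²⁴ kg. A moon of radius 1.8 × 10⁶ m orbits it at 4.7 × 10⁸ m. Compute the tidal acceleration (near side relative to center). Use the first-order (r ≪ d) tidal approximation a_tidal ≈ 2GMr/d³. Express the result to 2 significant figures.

7.6 × 10⁻⁶ m/s²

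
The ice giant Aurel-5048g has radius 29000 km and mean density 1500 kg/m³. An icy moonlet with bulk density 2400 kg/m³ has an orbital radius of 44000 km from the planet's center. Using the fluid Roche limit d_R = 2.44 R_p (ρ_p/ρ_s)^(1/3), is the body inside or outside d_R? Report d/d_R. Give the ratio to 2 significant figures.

d_R = 2.44 × (29000 km) × (1500/2400)^(1/3) = 60500 km
d/d_R = (44000) / (60500) = 0.73
Since d/d_R < 1, the body is inside the Roche limit.

inside; d/d_R ≈ 0.73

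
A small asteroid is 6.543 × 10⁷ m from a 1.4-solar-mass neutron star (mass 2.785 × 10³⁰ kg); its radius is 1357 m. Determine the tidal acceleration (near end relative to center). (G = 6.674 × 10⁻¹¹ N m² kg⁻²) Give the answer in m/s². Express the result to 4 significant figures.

1.801 m/s²

Differencing GM/(d−r)² and GM/d² to first order in r/d gives 2GMr/d³.
a_tidal = 2GMr/d³
        = 2 × (6.674 × 10⁻¹¹) × (2.785 × 10³⁰) × (1357) / (6.543 × 10⁷)³
        = 1.801 m/s²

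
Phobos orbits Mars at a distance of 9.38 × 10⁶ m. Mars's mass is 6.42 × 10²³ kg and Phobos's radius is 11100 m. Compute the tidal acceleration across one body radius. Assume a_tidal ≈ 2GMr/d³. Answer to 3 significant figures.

The tidal stretch is the gradient of GM/d² times the body's extent r, hence the 1/d³ dependence.
Δg = 2GMr/d³
   = 2 × (6.674 × 10⁻¹¹) × (6.42 × 10²³) × (11100) / (9.38 × 10⁶)³
   = 1.15 × 10⁻³ m/s²

1.15 × 10⁻³ m/s²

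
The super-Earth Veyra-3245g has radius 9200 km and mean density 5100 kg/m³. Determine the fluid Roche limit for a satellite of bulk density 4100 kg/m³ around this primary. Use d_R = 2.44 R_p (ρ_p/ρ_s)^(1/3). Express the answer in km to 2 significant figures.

d_R = 2.44 × 9200 km × (5100/4100)^(1/3)
    = 24000 km

24000 km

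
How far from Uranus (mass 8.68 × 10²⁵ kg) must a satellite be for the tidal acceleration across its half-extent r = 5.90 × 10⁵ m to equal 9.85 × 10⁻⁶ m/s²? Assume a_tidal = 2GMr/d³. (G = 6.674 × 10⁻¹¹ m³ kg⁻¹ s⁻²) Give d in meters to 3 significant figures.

2GMr/d³ = a_tidal  ⇒  d = (2GMr / a_tidal)^(1/3)
d = (2 × 6.674×10⁻¹¹ × (8.68 × 10²⁵) × (5.90 × 10⁵) / (9.85 × 10⁻⁶))^(1/3)
  = 8.85 × 10⁸ m

8.85 × 10⁸ m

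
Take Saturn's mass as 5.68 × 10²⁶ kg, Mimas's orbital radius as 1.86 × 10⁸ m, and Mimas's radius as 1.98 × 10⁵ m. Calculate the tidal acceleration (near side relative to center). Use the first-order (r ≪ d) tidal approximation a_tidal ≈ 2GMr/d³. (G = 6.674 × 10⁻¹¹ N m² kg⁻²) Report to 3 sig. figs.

Δa = 2GMr/d³
   = 2 × (6.674 × 10⁻¹¹) × (5.68 × 10²⁶) × (1.98 × 10⁵) / (1.86 × 10⁸)³
   = 2.33 × 10⁻³ m/s²

2.33 × 10⁻³ m/s²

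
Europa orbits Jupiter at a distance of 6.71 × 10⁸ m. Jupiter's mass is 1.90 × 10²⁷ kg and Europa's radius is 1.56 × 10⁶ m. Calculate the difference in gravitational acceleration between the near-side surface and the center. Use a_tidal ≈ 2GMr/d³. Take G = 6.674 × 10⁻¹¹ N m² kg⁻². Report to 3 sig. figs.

1.31 × 10⁻³ m/s²

Since r ≪ d, expand the inverse-square field across one radius to get the leading 2GMr/d³ term.
Δg = 2GMr/d³
   = 2 × (6.674 × 10⁻¹¹) × (1.90 × 10²⁷) × (1.56 × 10⁶) / (6.71 × 10⁸)³
   = 1.31 × 10⁻³ m/s²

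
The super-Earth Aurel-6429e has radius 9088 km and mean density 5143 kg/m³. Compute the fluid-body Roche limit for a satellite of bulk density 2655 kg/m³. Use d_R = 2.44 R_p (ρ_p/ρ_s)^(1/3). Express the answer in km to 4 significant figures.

d_R = 2.44 × 9088 km × (5143/2655)^(1/3)
    = 27640 km

27640 km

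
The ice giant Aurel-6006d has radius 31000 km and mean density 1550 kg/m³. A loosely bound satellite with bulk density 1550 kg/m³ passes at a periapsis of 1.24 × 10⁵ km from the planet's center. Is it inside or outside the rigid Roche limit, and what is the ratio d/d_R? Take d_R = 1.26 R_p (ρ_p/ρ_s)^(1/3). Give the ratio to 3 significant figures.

outside; d/d_R ≈ 3.17

d_R = 1.26 × (31000 km) × (1550/1550)^(1/3) = 39060 km
d/d_R = (1.24 × 10⁵) / (39060) = 3.17
Since d/d_R > 1, the body is outside the Roche limit.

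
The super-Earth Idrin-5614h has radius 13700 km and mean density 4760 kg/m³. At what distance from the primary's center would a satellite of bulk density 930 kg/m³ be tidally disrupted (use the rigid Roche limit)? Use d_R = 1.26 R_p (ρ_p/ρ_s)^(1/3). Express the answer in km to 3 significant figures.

29700 km

d_R = 1.26 × 13700 km × (4760/930)^(1/3)
    = 29700 km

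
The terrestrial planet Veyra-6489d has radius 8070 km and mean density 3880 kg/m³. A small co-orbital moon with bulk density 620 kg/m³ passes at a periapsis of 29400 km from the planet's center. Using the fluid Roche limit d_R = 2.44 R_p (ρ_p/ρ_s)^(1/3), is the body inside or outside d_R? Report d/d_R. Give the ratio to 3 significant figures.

inside; d/d_R ≈ 0.810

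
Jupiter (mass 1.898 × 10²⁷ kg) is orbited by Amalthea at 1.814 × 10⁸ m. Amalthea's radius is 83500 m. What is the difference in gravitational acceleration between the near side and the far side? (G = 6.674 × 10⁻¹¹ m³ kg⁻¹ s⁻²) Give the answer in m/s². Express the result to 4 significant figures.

7.088 × 10⁻³ m/s²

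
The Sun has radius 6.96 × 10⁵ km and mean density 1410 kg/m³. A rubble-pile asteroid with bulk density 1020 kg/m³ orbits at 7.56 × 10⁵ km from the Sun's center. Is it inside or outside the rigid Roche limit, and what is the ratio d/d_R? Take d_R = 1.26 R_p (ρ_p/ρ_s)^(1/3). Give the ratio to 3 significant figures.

inside; d/d_R ≈ 0.774

d_R = 1.26 × (6.96 × 10⁵ km) × (1410/1020)^(1/3) = 9.769 × 10⁵ km
d/d_R = (7.56 × 10⁵) / (9.769 × 10⁵) = 0.774
Since d/d_R < 1, the body is inside the Roche limit.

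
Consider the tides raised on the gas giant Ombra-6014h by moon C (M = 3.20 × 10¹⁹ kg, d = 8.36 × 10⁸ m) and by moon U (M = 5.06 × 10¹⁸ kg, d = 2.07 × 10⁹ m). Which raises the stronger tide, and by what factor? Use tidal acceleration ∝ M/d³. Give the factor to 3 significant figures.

Tidal stretch scales as M/d³; compute that for each body.
Moon C: (3.20 × 10¹⁹) / (8.36 × 10⁸)³ = 5.477 × 10⁻⁸
Moon U: (5.06 × 10¹⁸) / (2.07 × 10⁹)³ = 5.705 × 10⁻¹⁰
Ratio (larger/smaller) = 96.0

Moon C, by a factor of ≈ 96.0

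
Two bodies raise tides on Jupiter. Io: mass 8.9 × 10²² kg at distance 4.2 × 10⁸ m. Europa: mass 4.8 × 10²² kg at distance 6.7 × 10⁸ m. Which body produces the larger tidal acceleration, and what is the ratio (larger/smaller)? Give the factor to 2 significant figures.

The tide-raising term goes as M/d³ (the gradient of a 1/d² field).
Io: (8.9 × 10²²) / (4.2 × 10⁸)³ = 1.201 × 10⁻³
Europa: (4.8 × 10²²) / (6.7 × 10⁸)³ = 1.596 × 10⁻⁴
Ratio (larger/smaller) = 7.5

Io, by a factor of ≈ 7.5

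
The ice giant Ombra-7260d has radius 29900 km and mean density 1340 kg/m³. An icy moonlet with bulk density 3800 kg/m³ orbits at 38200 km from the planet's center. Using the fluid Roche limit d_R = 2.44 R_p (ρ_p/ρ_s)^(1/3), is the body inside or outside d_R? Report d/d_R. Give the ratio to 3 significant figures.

inside; d/d_R ≈ 0.741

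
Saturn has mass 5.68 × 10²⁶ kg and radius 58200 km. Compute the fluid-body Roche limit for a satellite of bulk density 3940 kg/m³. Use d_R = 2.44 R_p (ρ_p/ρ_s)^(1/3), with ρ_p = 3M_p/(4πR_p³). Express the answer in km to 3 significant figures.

ρ_p = 3M_p/(4πR_p³) = 3 × (5.68 × 10²⁶) / (4π × (5.82 × 10⁷ m)³) = 688 kg/m³
d_R = 2.44 × 58200 km × (688/3940)^(1/3)
    = 79400 km

79400 km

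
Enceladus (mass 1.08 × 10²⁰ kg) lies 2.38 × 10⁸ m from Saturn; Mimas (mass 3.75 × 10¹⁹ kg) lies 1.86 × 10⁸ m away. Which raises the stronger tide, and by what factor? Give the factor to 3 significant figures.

Compare M/d³ for the two perturbers:
Enceladus: (1.08 × 10²⁰) / (2.38 × 10⁸)³ = 8.011 × 10⁻⁶
Mimas: (3.75 × 10¹⁹) / (1.86 × 10⁸)³ = 5.828 × 10⁻⁶
Ratio (larger/smaller) = 1.37

Enceladus, by a factor of ≈ 1.37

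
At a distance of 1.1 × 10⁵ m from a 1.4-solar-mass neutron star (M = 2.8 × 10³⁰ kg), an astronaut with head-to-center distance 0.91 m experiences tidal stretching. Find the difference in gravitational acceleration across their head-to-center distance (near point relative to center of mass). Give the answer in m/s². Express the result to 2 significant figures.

Δg = 2GMr/d³
   = 2 × (6.674 × 10⁻¹¹) × (2.8 × 10³⁰) × (0.91) / (1.1 × 10⁵)³
   = 2.6 × 10⁵ m/s²

2.6 × 10⁵ m/s²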